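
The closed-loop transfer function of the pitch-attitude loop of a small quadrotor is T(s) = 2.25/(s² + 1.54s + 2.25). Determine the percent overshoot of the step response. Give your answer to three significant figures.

%OS ≈ 15.3%

ω_n = √2.25 = 1.50 rad/s; ζ = 1.54/(2·1.50) = 0.513.
Overshoot: exp(−π·0.513/√(1−0.513²)) = 0.153, i.e. 15.3%.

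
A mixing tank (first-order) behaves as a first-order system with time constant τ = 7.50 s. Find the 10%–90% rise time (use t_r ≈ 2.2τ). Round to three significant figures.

t_r ≈ 16.5 s

t_r ≈ 2.2τ = 16.5 s.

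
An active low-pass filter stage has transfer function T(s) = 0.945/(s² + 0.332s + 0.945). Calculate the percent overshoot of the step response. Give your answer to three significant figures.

ω_n = √0.945 = 0.972 rad/s; ζ = 0.332/(2·0.972) = 0.171.
Overshoot: exp(−π·0.171/√(1−0.171²)) = 0.580, i.e. 58.0%.

%OS ≈ 58.0%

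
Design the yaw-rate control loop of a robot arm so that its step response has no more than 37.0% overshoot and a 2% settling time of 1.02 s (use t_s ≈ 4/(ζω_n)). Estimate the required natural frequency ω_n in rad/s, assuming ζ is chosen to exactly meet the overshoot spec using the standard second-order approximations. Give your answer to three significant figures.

ζ = −ln(OS)/√(π² + (ln OS)²). With OS = 0.370, ln OS = −0.9943 and ζ = 0.9943/3.295 = 0.302.
Then ω_n = 4/(ζ t_s) = 4/(0.302 × 1.02) = 13.0 rad/s.

ω_n ≈ 13.0 rad/s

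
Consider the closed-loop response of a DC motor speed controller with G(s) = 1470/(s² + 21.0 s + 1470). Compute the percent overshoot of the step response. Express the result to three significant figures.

%OS ≈ 40.9%

Comparing the denominator to s² + 2ζω_n s + ω_n²: ω_n = √1470 = 38.3 rad/s, and 2ζω_n = 21.0 so ζ = 21.0/(2·38.3) = 0.274.
Overshoot: exp(−π·0.274/√(1−0.274²)) = 0.409, i.e. 40.9%.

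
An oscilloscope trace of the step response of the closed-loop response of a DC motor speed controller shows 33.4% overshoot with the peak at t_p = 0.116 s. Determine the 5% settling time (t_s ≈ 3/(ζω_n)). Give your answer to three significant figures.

t_s ≈ 0.317 s

ζ from %OS: ζ = |ln 0.334|/√(π²+ln²0.334) = 0.330.
From t_p = π/ω_d, ω_d = π/0.116 = 27.1 rad/s, so ω_n = ω_d/√(1−ζ²) = 28.7 rad/s.
t_s ≈ 3/(ζω_n) = 3/(0.330·28.7) = 0.317 s.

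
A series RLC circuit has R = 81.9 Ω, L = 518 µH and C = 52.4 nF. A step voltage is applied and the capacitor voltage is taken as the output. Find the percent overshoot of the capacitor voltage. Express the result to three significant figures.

For a series RLC circuit (capacitor voltage as output), ω_n = 1/√(LC) = 1/√(518 µH · 52.4 nF) = 192000 rad/s.
ζ = (R/2)·√(C/L) = (81.9/2)·√(52.4 nF/518 µH) = 0.412.
%OS = 100 e^{−πζ/√(1−ζ²)} with ζ = 0.412 gives 24.2%.

%OS ≈ 24.2%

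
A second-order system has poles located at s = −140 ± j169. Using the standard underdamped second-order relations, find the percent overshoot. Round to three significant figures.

The poles are at −σ ± jω_d with σ = 140 and ω_d = 169, so ω_n = √(σ²+ω_d²) = 219 rad/s and ζ = σ/ω_n = 0.638.
%OS = 100 e^{−πζ/√(1−ζ²)} with ζ = 0.638 gives 7.41%.

%OS ≈ 7.41%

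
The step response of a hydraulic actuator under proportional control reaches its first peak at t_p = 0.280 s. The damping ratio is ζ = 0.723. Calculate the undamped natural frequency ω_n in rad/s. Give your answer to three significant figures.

Peak time t_p = π/ω_d, so ω_d = π/t_p = π/0.280 = 11.2 rad/s.
ω_n = ω_d/√(1−ζ²) = 11.2/√0.477 = 16.2 rad/s.

ω_n ≈ 16.2 rad/s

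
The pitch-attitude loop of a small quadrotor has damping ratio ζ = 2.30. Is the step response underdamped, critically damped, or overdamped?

overdamped

Since ζ = 2.30 > 1, the system is overdamped.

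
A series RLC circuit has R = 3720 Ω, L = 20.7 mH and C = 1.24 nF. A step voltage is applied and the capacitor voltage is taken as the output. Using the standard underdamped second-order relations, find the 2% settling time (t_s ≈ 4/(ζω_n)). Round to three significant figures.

t_s ≈ 0.0000445 s

For a series RLC circuit (capacitor voltage as output), ω_n = 1/√(LC) = 1/√(20.7 mH · 1.24 nF) = 197000 rad/s.
ζ = (R/2)·√(C/L) = (3720/2)·√(1.24 nF/20.7 mH) = 0.455.
t_s ≈ 4/(ζω_n) = 0.0000445 s.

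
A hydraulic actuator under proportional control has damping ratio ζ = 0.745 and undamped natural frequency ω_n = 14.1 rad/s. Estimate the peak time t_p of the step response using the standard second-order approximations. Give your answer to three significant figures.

t_p ≈ 0.334 s

The damped frequency is ω_d = ω_n√(1−ζ²) = 14.1·√(1−0.555) = 9.41 rad/s.
Peak time t_p = π/ω_d = π/9.41 = 0.334 s.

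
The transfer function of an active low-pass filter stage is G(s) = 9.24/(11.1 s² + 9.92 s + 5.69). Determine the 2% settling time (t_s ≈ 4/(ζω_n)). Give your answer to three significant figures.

t_s ≈ 8.95 s

Dividing through by 11.1: denominator becomes s² + 0.8937 s + 0.5126.
So ω_n = √0.5126 = 0.716 rad/s and ζ = 0.8937/(2·0.716) = 0.624.
t_s ≈ 4/(ζω_n) = 8.95 s.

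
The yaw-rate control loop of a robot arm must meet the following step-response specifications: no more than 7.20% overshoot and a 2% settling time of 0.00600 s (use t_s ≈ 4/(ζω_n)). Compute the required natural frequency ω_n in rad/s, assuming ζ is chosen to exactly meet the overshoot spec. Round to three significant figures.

ω_n ≈ 1040 rad/s

ζ = −ln(OS)/√(π² + (ln OS)²). With OS = 0.0720, ln OS = −2.631 and ζ = 2.631/4.098 = 0.642.
Then ω_n = 4/(ζ t_s) = 4/(0.642 × 0.00600) = 1040 rad/s.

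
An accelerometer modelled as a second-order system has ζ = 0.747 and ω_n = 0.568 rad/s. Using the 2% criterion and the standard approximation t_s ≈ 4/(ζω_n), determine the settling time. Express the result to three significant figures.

t_s ≈ 4/(ζω_n) = 4/(0.747 × 0.568) = 9.43 s.

t_s ≈ 9.43 s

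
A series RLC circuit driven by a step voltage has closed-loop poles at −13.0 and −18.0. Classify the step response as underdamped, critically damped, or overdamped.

Since the poles are distinct, negative and real, the response is overdamped.

overdamped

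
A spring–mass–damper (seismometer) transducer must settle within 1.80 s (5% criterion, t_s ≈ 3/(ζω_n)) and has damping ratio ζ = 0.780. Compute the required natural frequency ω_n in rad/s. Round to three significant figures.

ω_n ≈ 2.14 rad/s

Rearranging t_s ≈ 3/(ζω_n) gives ω_n = 3/(ζ·t_s) = 3/(0.780 × 1.80) = 2.14 rad/s.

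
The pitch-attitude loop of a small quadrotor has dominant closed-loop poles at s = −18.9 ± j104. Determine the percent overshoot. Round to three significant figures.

%OS ≈ 56.5%

The poles are at −σ ± jω_d with σ = 18.9 and ω_d = 104, so ω_n = √(σ²+ω_d²) = 106 rad/s and ζ = σ/ω_n = 0.179.
%OS = 100·exp(−πζ/√(1−ζ²)) = 56.5%.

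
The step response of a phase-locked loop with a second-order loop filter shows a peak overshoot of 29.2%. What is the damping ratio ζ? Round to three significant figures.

ζ ≈ 0.365

ζ = −ln(OS)/√(π² + (ln OS)²). With OS = 0.292, ln OS = −1.231 and ζ = 1.231/3.374 = 0.365.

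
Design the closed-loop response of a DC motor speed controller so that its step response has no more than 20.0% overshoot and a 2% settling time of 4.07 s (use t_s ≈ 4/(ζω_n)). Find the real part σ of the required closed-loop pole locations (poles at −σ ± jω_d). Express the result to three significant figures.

The settling-time spec alone fixes σ = ζω_n = 4/t_s = 4/4.07 = 0.983.
(Overshoot then fixes ζ = 0.456 and hence ω_d = σ·√(1−ζ²)/ζ = 1.92 rad/s.)

σ ≈ 0.983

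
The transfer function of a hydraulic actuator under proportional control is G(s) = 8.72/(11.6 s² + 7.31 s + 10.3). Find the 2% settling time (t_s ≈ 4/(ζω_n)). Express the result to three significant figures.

Dividing through by 11.6: denominator becomes s² + 0.6302 s + 0.8879.
So ω_n = √0.8879 = 0.942 rad/s and ζ = 0.6302/(2·0.942) = 0.334.
t_s ≈ 4/(ζω_n) = 12.7 s.

t_s ≈ 12.7 s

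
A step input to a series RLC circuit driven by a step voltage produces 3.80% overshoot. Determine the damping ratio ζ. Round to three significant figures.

ζ ≈ 0.721

Inverting the overshoot relation: ζ = |ln 0.0380|/√(π² + ln²0.0380) = 0.721.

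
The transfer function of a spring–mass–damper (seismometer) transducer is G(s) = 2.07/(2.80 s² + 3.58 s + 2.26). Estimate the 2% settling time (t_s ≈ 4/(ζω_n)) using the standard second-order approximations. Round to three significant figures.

t_s ≈ 6.26 s

Dividing through by 2.80: denominator becomes s² + 1.279 s + 0.8071.
So ω_n = √0.8071 = 0.898 rad/s and ζ = 1.279/(2·0.898) = 0.712.
t_s ≈ 4/(ζω_n) = 6.26 s.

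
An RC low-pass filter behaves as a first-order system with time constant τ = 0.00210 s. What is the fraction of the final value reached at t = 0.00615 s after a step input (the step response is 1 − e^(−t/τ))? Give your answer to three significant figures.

y(t)/y_∞ = 1 − e^(−t/τ) = 1 − e^(−0.00615/0.00210) = 1 − e^(−2.93) = 0.947.

y/y_∞ ≈ 0.947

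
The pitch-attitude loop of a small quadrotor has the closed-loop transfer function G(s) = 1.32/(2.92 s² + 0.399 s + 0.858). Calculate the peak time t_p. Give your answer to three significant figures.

Dividing through by 2.92: denominator becomes s² + 0.1366 s + 0.2938.
So ω_n = √0.2938 = 0.542 rad/s and ζ = 0.1366/(2·0.542) = 0.126.
ω_d = 0.542·√(1 − 0.126²) = 0.538 rad/s. t_p = π/ω_d = 5.84 s.

t_p ≈ 5.84 s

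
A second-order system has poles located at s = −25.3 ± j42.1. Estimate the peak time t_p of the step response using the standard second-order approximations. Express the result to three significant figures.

t_p = π/ω_d with ω_d = 42.1 (the imaginary part), so t_p = 0.0746 s.

t_p ≈ 0.0746 s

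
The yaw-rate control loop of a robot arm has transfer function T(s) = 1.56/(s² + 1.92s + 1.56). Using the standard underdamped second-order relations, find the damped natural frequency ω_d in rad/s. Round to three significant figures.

ω_d ≈ 0.799 rad/s

ω_n = √1.56 = 1.25 rad/s; ζ = 1.92/(2·1.25) = 0.769.
The damped frequency ω_d = ω_n√(1−ζ²) = 0.799 rad/s.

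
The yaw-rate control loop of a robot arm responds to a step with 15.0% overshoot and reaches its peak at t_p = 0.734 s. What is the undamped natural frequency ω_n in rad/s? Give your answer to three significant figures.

ω_n ≈ 5.00 rad/s

From the overshoot, ζ = −ln(OS)/√(π²+ln²(OS)) = 0.517.
From t_p = π/ω_d, ω_d = π/0.734 = 4.28 rad/s, so ω_n = ω_d/√(1−ζ²) = 5.00 rad/s.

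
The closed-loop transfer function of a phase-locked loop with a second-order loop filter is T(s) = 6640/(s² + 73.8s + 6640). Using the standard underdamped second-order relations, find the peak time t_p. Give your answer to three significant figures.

t_p ≈ 0.0432 s

Matching coefficients with s² + 2ζω_n s + ω_n² gives ω_n² = 6640 ⇒ ω_n = 81.5 rad/s, and ζ = 73.8/(2ω_n) = 0.453.
The damped frequency ω_d = ω_n√(1−ζ²) = 72.7 rad/s. Then t_p = π/ω_d = 0.0432 s.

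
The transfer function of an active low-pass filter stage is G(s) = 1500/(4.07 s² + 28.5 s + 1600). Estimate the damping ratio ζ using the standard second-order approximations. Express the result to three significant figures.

Dividing through by 4.07: denominator becomes s² + 7.002 s + 393.1.
So ω_n = √393.1 = 19.8 rad/s and ζ = 7.002/(2·19.8) = 0.177.

ζ ≈ 0.177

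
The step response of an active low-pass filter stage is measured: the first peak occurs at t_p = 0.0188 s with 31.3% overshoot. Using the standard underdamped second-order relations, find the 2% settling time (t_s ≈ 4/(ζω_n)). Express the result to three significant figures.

From the overshoot, ζ = −ln(OS)/√(π²+ln²(OS)) = 0.347.
From t_p = π/ω_d, ω_d = π/0.0188 = 167 rad/s, so ω_n = ω_d/√(1−ζ²) = 178 rad/s.
t_s ≈ 4/(ζω_n) = 4/(0.347·178) = 0.0647 s.

t_s ≈ 0.0647 s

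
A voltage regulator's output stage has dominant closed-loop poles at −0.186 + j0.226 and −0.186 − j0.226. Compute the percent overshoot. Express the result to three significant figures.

The poles are at −σ ± jω_d with σ = 0.186 and ω_d = 0.226, so ω_n = √(σ²+ω_d²) = 0.293 rad/s and ζ = σ/ω_n = 0.635.
%OS = 100 e^{−πζ/√(1−ζ²)} with ζ = 0.635 gives 7.54%.

%OS ≈ 7.54%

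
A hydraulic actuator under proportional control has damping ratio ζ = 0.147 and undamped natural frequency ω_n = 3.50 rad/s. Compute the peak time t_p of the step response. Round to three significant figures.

The damped frequency is ω_d = ω_n√(1−ζ²) = 3.50·√(1−0.0216) = 3.46 rad/s.
Peak time t_p = π/ω_d = π/3.46 = 0.907 s.

t_p ≈ 0.907 s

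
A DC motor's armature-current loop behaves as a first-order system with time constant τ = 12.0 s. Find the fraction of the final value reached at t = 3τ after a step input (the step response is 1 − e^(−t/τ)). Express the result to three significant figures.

y(t)/y_∞ = 1 − e^(−t/τ) = 1 − e^(−3) = 1 − e^(−3.00) = 0.950.

y/y_∞ ≈ 0.950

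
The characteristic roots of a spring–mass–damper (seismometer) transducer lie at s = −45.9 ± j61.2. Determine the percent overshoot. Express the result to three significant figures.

|pole| = ω_n = √(45.9² + 61.2²) = 76.5 rad/s; ζ = cos θ = σ/ω_n = 0.600.
%OS = 100 e^{−πζ/√(1−ζ²)} with ζ = 0.600 gives 9.48%.

%OS ≈ 9.48%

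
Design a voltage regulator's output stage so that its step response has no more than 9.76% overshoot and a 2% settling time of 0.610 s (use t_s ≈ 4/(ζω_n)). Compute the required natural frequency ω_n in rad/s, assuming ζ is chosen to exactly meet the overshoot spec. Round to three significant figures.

ζ = −ln(OS)/√(π² + (ln OS)²). With OS = 0.0976, ln OS = −2.327 and ζ = 2.327/3.909 = 0.595.
Then ω_n = 4/(ζ t_s) = 4/(0.595 × 0.610) = 11.0 rad/s.

ω_n ≈ 11.0 rad/s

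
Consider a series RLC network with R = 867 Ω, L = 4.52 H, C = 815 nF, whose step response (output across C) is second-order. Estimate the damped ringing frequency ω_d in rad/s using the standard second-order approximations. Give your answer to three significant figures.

ω_d ≈ 512 rad/s

For a series RLC circuit (capacitor voltage as output), ω_n = 1/√(LC) = 1/√(4.52 H · 815 nF) = 521 rad/s.
ζ = (R/2)·√(C/L) = (867/2)·√(815 nF/4.52 H) = 0.184.
ω_d = 521·√(1 − 0.184²) = 512 rad/s.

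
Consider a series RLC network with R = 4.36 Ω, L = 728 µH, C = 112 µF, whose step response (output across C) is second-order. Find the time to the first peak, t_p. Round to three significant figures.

t_p ≈ 0.00173 s

For a series RLC circuit (capacitor voltage as output), ω_n = 1/√(LC) = 1/√(728 µH · 112 µF) = 3500 rad/s.
ζ = (R/2)·√(C/L) = (4.36/2)·√(112 µF/728 µH) = 0.855.
The damped frequency ω_d = ω_n√(1−ζ²) = 1820 rad/s. t_p = π/ω_d = 0.00173 s.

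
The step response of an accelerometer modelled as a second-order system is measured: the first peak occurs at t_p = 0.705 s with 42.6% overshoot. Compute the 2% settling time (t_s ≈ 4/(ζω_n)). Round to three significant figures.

t_s ≈ 3.30 s

The overshoot fixes ζ = −ln(OS)/√(π²+ln²(OS)) = 0.262.
From t_p = π/ω_d, ω_d = π/0.705 = 4.46 rad/s, so ω_n = ω_d/√(1−ζ²) = 4.62 rad/s.
t_s ≈ 4/(ζω_n) = 4/(0.262·4.62) = 3.30 s.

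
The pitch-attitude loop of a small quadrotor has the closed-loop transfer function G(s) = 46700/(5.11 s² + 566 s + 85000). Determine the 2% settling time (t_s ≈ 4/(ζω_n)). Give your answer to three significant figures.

Dividing through by 5.11: denominator becomes s² + 110.8 s + 16630.
So ω_n = √16630 = 129 rad/s and ζ = 110.8/(2·129) = 0.429.
t_s ≈ 4/(ζω_n) = 0.0722 s.

t_s ≈ 0.0722 s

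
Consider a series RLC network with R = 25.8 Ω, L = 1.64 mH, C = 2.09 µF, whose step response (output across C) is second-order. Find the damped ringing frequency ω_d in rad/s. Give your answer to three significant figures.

For a series RLC circuit (capacitor voltage as output), ω_n = 1/√(LC) = 1/√(1.64 mH · 2.09 µF) = 17100 rad/s.
ζ = (R/2)·√(C/L) = (25.8/2)·√(2.09 µF/1.64 mH) = 0.461.
ω_d = ω_n√(1−ζ²) = 15200 rad/s.

ω_d ≈ 15200 rad/s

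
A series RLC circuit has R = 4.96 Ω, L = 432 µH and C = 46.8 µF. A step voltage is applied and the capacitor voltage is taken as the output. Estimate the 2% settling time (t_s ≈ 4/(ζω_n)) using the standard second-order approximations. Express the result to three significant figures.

t_s ≈ 0.000697 s

For a series RLC circuit (capacitor voltage as output), ω_n = 1/√(LC) = 1/√(432 µH · 46.8 µF) = 7030 rad/s.
ζ = (R/2)·√(C/L) = (4.96/2)·√(46.8 µF/432 µH) = 0.816.
t_s ≈ 4/(ζω_n) = 0.000697 s.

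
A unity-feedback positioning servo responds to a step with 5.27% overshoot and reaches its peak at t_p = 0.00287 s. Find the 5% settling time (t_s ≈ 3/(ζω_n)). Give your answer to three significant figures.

The overshoot fixes ζ = −ln(OS)/√(π²+ln²(OS)) = 0.684.
t_p = π/ω_d ⇒ ω_d = 1090 rad/s; then ω_n = ω_d/√(1−ζ²) = 1500 rad/s.
t_s ≈ 3/(ζω_n) = 3/(0.684·1500) = 0.00293 s.

t_s ≈ 0.00293 s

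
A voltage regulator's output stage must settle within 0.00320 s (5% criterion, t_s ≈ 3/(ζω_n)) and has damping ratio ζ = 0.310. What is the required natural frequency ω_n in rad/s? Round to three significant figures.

Rearranging t_s ≈ 3/(ζω_n) gives ω_n = 3/(ζ·t_s) = 3/(0.310 × 0.00320) = 3020 rad/s.

ω_n ≈ 3020 rad/s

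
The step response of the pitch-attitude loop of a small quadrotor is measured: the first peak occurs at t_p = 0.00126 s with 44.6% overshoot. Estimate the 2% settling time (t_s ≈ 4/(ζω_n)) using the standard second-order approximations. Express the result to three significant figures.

t_s ≈ 0.00624 s

The overshoot fixes ζ = −ln(OS)/√(π²+ln²(OS)) = 0.249.
t_p = π/ω_d ⇒ ω_d = 2490 rad/s; then ω_n = ω_d/√(1−ζ²) = 2570 rad/s.
t_s ≈ 4/(ζω_n) = 4/(0.249·2570) = 0.00624 s.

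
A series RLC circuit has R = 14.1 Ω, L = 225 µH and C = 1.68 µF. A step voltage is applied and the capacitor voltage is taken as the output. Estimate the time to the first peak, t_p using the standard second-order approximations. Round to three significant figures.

t_p ≈ 0.0000770 s

For a series RLC circuit (capacitor voltage as output), ω_n = 1/√(LC) = 1/√(225 µH · 1.68 µF) = 51400 rad/s.
ζ = (R/2)·√(C/L) = (14.1/2)·√(1.68 µF/225 µH) = 0.609.
ω_d = 51400·√(1 − 0.609²) = 40800 rad/s. t_p = π/ω_d = 0.0000770 s.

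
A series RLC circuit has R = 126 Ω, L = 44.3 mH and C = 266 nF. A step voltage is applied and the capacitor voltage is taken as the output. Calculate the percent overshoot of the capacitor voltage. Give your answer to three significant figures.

%OS ≈ 61.2%

For a series RLC circuit (capacitor voltage as output), ω_n = 1/√(LC) = 1/√(44.3 mH · 266 nF) = 9210 rad/s.
ζ = (R/2)·√(C/L) = (126/2)·√(266 nF/44.3 mH) = 0.154.
%OS = 100 e^{−πζ/√(1−ζ²)} with ζ = 0.154 gives 61.2%.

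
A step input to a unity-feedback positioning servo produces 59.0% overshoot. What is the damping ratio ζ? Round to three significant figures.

ζ ≈ 0.166

ζ = −ln(OS)/√(π² + (ln OS)²). With OS = 0.590, ln OS = −0.5276 and ζ = 0.5276/3.186 = 0.166.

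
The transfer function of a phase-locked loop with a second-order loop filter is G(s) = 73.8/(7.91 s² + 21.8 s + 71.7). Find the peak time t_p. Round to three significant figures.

t_p ≈ 1.17 s

Dividing through by 7.91: denominator becomes s² + 2.756 s + 9.064.
So ω_n = √9.064 = 3.01 rad/s and ζ = 2.756/(2·3.01) = 0.458.
ω_d = 3.01·√(1 − 0.458²) = 2.68 rad/s. t_p = π/ω_d = 1.17 s.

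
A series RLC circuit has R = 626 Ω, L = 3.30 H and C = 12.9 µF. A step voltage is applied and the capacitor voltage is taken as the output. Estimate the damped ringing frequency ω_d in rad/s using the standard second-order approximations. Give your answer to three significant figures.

ω_d ≈ 120 rad/s

For a series RLC circuit (capacitor voltage as output), ω_n = 1/√(LC) = 1/√(3.30 H · 12.9 µF) = 153 rad/s.
ζ = (R/2)·√(C/L) = (626/2)·√(12.9 µF/3.30 H) = 0.619.
ω_d = 153·√(1 − 0.619²) = 120 rad/s.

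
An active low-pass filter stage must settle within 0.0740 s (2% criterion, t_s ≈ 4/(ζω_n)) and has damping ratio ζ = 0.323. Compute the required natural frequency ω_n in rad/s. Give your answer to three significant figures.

Rearranging t_s ≈ 4/(ζω_n) gives ω_n = 4/(ζ·t_s) = 4/(0.323 × 0.0740) = 167 rad/s.

ω_n ≈ 167 rad/s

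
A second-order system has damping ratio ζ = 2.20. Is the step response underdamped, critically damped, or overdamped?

Since ζ = 2.20 > 1, the system is overdamped.

overdamped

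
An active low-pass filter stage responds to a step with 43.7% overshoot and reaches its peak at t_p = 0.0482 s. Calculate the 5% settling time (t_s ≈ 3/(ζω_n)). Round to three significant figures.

t_s ≈ 0.175 s

ζ from %OS: ζ = |ln 0.437|/√(π²+ln²0.437) = 0.255.
From t_p = π/ω_d, ω_d = π/0.0482 = 65.2 rad/s, so ω_n = ω_d/√(1−ζ²) = 67.4 rad/s.
t_s ≈ 3/(ζω_n) = 3/(0.255·67.4) = 0.175 s.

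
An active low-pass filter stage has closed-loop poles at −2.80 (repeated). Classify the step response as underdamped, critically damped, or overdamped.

Since there is a repeated negative-real pole, the response is critically damped.

critically damped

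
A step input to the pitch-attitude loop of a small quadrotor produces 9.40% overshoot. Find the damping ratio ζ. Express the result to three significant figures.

From %OS = 100·exp(−πζ/√(1−ζ²)), invert to get ζ = −ln(OS)/√(π² + ln²(OS)) with OS = 0.0940.
−ln 0.0940 = 2.364, so ζ = 2.364/√(π² + 5.591) = 0.601.

ζ ≈ 0.601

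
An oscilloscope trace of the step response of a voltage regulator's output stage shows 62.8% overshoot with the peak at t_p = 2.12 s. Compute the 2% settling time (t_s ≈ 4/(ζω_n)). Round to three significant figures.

ζ from %OS: ζ = |ln 0.628|/√(π²+ln²0.628) = 0.146.
From t_p = π/ω_d, ω_d = π/2.12 = 1.48 rad/s, so ω_n = ω_d/√(1−ζ²) = 1.50 rad/s.
t_s ≈ 4/(ζω_n) = 4/(0.146·1.50) = 18.2 s.

t_s ≈ 18.2 s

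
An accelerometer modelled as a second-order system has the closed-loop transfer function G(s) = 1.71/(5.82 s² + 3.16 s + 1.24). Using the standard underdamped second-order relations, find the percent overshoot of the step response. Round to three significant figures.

%OS ≈ 10.2%

Dividing through by 5.82: denominator becomes s² + 0.5430 s + 0.2131.
So ω_n = √0.2131 = 0.462 rad/s and ζ = 0.5430/(2·0.462) = 0.588.
Overshoot: exp(−π·0.588/√(1−0.588²)) = 0.102, i.e. 10.2%.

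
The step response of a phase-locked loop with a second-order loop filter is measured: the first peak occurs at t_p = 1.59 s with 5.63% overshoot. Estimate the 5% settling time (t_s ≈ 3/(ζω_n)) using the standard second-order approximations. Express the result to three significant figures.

ζ from %OS: ζ = |ln 0.0563|/√(π²+ln²0.0563) = 0.675.
From t_p = π/ω_d, ω_d = π/1.59 = 1.98 rad/s, so ω_n = ω_d/√(1−ζ²) = 2.68 rad/s.
t_s ≈ 3/(ζω_n) = 3/(0.675·2.68) = 1.66 s.

t_s ≈ 1.66 s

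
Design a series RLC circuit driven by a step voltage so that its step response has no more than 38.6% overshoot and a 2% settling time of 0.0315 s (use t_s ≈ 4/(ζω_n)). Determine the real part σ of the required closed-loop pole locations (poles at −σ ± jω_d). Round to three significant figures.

The settling-time spec alone fixes σ = ζω_n = 4/t_s = 4/0.0315 = 127.
(Overshoot then fixes ζ = 0.290 and hence ω_d = σ·√(1−ζ²)/ζ = 419 rad/s.)

σ ≈ 127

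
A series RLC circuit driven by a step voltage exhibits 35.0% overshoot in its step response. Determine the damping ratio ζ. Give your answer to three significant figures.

ζ = −ln(OS)/√(π² + (ln OS)²). With OS = 0.350, ln OS = −1.050 and ζ = 1.050/3.312 = 0.317.

ζ ≈ 0.317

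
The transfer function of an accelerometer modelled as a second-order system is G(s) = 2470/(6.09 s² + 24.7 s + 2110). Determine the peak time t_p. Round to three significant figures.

Dividing through by 6.09: denominator becomes s² + 4.056 s + 346.5.
So ω_n = √346.5 = 18.6 rad/s and ζ = 4.056/(2·18.6) = 0.109.
ω_d = 18.6·√(1 − 0.109²) = 18.5 rad/s. t_p = π/ω_d = 0.170 s.

t_p ≈ 0.170 s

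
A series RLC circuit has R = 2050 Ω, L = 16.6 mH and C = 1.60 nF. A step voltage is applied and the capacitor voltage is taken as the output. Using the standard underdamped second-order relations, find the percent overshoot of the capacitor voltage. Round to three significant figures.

%OS ≈ 34.8%

For a series RLC circuit (capacitor voltage as output), ω_n = 1/√(LC) = 1/√(16.6 mH · 1.60 nF) = 194000 rad/s.
ζ = (R/2)·√(C/L) = (2050/2)·√(1.60 nF/16.6 mH) = 0.318.
%OS = 100·exp(−πζ/√(1−ζ²)) = 34.8%.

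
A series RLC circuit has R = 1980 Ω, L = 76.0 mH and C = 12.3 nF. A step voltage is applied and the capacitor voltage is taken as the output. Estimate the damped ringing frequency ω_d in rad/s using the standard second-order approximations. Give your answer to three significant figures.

ω_d ≈ 30000 rad/s

For a series RLC circuit (capacitor voltage as output), ω_n = 1/√(LC) = 1/√(76.0 mH · 12.3 nF) = 32700 rad/s.
ζ = (R/2)·√(C/L) = (1980/2)·√(12.3 nF/76.0 mH) = 0.398.
The damped frequency ω_d = ω_n√(1−ζ²) = 30000 rad/s.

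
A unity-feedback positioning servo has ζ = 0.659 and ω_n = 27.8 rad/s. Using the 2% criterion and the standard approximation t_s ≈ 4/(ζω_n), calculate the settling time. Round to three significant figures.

t_s ≈ 0.218 s

t_s ≈ 4/(ζω_n) = 4/(0.659 × 27.8) = 0.218 s.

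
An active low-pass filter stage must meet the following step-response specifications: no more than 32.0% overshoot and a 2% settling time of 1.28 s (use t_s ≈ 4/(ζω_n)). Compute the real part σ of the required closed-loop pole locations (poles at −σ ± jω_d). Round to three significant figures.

The settling-time spec alone fixes σ = ζω_n = 4/t_s = 4/1.28 = 3.12.
(Overshoot then fixes ζ = 0.341 and hence ω_d = σ·√(1−ζ²)/ζ = 8.62 rad/s.)

σ ≈ 3.12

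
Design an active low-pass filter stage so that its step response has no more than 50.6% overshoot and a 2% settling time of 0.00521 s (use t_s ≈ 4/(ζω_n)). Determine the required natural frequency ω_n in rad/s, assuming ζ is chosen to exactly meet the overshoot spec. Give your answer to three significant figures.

ζ = −ln(OS)/√(π² + (ln OS)²). With OS = 0.506, ln OS = −0.6812 and ζ = 0.6812/3.215 = 0.212.
From t_s ≈ 4/(ζω_n): ω_n = 4/(ζ·t_s) = 4/(0.212·0.00521) = 3620 rad/s.

ω_n ≈ 3620 rad/s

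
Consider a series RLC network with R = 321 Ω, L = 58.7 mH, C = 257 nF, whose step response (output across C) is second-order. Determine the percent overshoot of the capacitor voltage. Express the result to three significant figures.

%OS ≈ 32.6%

For a series RLC circuit (capacitor voltage as output), ω_n = 1/√(LC) = 1/√(58.7 mH · 257 nF) = 8140 rad/s.
ζ = (R/2)·√(C/L) = (321/2)·√(257 nF/58.7 mH) = 0.336.
%OS = 100·exp(−πζ/√(1−ζ²)) = 32.6%.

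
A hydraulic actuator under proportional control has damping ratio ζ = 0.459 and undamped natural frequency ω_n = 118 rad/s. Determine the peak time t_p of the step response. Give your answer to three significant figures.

The damped frequency is ω_d = ω_n√(1−ζ²) = 118·√(1−0.211) = 105 rad/s.
Peak time t_p = π/ω_d = π/105 = 0.0300 s.

t_p ≈ 0.0300 s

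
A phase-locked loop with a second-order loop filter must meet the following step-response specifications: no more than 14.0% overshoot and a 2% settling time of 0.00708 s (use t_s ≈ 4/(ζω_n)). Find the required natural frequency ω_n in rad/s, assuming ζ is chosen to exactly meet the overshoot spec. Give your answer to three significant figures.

Inverting the overshoot relation: ζ = |ln 0.140|/√(π² + ln²0.140) = 0.531.
From t_s ≈ 4/(ζω_n): ω_n = 4/(ζ·t_s) = 4/(0.531·0.00708) = 1060 rad/s.

ω_n ≈ 1060 rad/s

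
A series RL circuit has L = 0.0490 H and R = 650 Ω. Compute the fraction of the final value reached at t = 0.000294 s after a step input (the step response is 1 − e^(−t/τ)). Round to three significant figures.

y/y_∞ ≈ 0.980

τ = L/R = 0.0490/650 = 0.0000754 s.
y(t)/y_∞ = 1 − e^(−t/τ) = 1 − e^(−0.000294/0.0000754) = 1 − e^(−3.90) = 0.980.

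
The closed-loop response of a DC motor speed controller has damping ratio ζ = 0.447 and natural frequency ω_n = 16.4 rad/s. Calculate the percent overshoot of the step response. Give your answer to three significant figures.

For an underdamped second-order system, %OS = 100·exp(−πζ/√(1−ζ²)).
πζ/√(1−ζ²) = π·0.447/√(1−0.200) = 1.570, so %OS = 100·e^(−1.570) = 20.8%.

%OS ≈ 20.8%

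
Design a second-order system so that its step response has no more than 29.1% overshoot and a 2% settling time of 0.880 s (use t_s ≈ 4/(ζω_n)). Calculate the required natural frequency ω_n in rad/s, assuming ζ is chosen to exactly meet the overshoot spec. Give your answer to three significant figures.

ω_n ≈ 12.4 rad/s

From %OS = 100·exp(−πζ/√(1−ζ²)), invert to get ζ = −ln(OS)/√(π² + ln²(OS)) with OS = 0.291.
−ln 0.291 = 1.234, so ζ = 1.234/√(π² + 1.524) = 0.366.
From t_s ≈ 4/(ζω_n): ω_n = 4/(ζ·t_s) = 4/(0.366·0.880) = 12.4 rad/s.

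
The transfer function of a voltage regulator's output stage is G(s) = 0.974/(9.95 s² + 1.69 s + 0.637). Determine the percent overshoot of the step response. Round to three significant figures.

Dividing through by 9.95: denominator becomes s² + 0.1698 s + 0.06402.
So ω_n = √0.06402 = 0.253 rad/s and ζ = 0.1698/(2·0.253) = 0.336.
Overshoot: exp(−π·0.336/√(1−0.336²)) = 0.326, i.e. 32.6%.

%OS ≈ 32.6%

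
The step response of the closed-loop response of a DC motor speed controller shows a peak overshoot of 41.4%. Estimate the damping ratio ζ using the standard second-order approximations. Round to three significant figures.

ζ ≈ 0.270

ζ = −ln(OS)/√(π² + (ln OS)²). With OS = 0.414, ln OS = −0.8819 and ζ = 0.8819/3.263 = 0.270.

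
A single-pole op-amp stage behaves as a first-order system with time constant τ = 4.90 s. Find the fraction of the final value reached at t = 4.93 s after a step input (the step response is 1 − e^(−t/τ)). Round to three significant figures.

y(t)/y_∞ = 1 − e^(−t/τ) = 1 − e^(−4.93/4.90) = 1 − e^(−1.01) = 0.634.

y/y_∞ ≈ 0.634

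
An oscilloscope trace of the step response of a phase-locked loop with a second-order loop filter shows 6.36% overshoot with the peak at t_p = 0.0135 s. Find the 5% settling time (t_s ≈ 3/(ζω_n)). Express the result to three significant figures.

ζ from %OS: ζ = |ln 0.0636|/√(π²+ln²0.0636) = 0.659.
From t_p = π/ω_d, ω_d = π/0.0135 = 233 rad/s, so ω_n = ω_d/√(1−ζ²) = 310 rad/s.
t_s ≈ 3/(ζω_n) = 3/(0.659·310) = 0.0147 s.

t_s ≈ 0.0147 s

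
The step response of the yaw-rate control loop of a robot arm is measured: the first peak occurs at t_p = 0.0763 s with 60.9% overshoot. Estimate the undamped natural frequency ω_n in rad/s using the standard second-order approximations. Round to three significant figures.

The overshoot fixes ζ = −ln(OS)/√(π²+ln²(OS)) = 0.156.
t_p = π/ω_d ⇒ ω_d = 41.2 rad/s; then ω_n = ω_d/√(1−ζ²) = 41.7 rad/s.

ω_n ≈ 41.7 rad/s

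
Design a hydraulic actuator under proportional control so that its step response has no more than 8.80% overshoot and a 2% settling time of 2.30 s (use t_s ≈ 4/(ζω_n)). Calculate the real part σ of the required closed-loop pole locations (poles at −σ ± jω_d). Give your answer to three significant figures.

The settling-time spec alone fixes σ = ζω_n = 4/t_s = 4/2.30 = 1.74.
(Overshoot then fixes ζ = 0.612 and hence ω_d = σ·√(1−ζ²)/ζ = 2.25 rad/s.)

σ ≈ 1.74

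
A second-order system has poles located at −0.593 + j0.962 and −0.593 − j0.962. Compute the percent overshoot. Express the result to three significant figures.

|pole| = ω_n = √(0.593² + 0.962²) = 1.13 rad/s; ζ = cos θ = σ/ω_n = 0.525.
Overshoot: exp(−π·0.525/√(1−0.525²)) = 0.144, i.e. 14.4%.

%OS ≈ 14.4%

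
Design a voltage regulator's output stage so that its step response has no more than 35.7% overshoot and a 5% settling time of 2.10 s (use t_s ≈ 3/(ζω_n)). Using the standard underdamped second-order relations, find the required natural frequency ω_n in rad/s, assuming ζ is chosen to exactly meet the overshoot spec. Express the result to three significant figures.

From %OS = 100·exp(−πζ/√(1−ζ²)), invert to get ζ = −ln(OS)/√(π² + ln²(OS)) with OS = 0.357.
−ln 0.357 = 1.030, so ζ = 1.030/√(π² + 1.061) = 0.312.
From t_s ≈ 3/(ζω_n): ω_n = 3/(ζ·t_s) = 3/(0.312·2.10) = 4.59 rad/s.

ω_n ≈ 4.59 rad/s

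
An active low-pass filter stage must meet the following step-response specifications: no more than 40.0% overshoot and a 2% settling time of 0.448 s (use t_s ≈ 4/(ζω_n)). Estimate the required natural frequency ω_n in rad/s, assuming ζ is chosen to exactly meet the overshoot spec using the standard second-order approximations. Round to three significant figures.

ω_n ≈ 31.9 rad/s

ζ = −ln(OS)/√(π² + (ln OS)²). With OS = 0.400, ln OS = −0.9163 and ζ = 0.9163/3.272 = 0.280.
Then ω_n = 4/(ζ t_s) = 4/(0.280 × 0.448) = 31.9 rad/s.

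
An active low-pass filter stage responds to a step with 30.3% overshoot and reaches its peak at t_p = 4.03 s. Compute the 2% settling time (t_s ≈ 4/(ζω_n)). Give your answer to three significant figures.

t_s ≈ 13.5 s

ζ from %OS: ζ = |ln 0.303|/√(π²+ln²0.303) = 0.355.
From t_p = π/ω_d, ω_d = π/4.03 = 0.780 rad/s, so ω_n = ω_d/√(1−ζ²) = 0.834 rad/s.
t_s ≈ 4/(ζω_n) = 4/(0.355·0.834) = 13.5 s.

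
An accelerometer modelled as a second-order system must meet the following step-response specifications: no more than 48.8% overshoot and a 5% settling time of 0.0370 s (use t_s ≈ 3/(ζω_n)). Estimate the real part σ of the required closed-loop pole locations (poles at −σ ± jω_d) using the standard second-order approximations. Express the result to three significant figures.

σ ≈ 81.1

The settling-time spec alone fixes σ = ζω_n = 3/t_s = 3/0.0370 = 81.1.
(Overshoot then fixes ζ = 0.223 and hence ω_d = σ·√(1−ζ²)/ζ = 355 rad/s.)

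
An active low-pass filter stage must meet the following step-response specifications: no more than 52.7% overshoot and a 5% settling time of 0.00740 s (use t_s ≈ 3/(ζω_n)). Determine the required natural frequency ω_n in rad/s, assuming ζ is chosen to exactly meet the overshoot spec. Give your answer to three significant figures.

ζ = −ln(OS)/√(π² + (ln OS)²). With OS = 0.527, ln OS = −0.6406 and ζ = 0.6406/3.206 = 0.200.
From t_s ≈ 3/(ζω_n): ω_n = 3/(ζ·t_s) = 3/(0.200·0.00740) = 2030 rad/s.

ω_n ≈ 2030 rad/s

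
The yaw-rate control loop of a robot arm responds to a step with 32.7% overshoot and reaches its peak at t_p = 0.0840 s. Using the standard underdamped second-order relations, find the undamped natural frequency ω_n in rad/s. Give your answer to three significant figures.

From the overshoot, ζ = −ln(OS)/√(π²+ln²(OS)) = 0.335.
t_p = π/ω_d ⇒ ω_d = 37.4 rad/s; then ω_n = ω_d/√(1−ζ²) = 39.7 rad/s.

ω_n ≈ 39.7 rad/s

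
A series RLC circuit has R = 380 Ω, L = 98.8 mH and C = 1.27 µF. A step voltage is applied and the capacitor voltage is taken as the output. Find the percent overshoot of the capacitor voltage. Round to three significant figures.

%OS ≈ 5.38%

For a series RLC circuit (capacitor voltage as output), ω_n = 1/√(LC) = 1/√(98.8 mH · 1.27 µF) = 2820 rad/s.
ζ = (R/2)·√(C/L) = (380/2)·√(1.27 µF/98.8 mH) = 0.681.
Overshoot: exp(−π·0.681/√(1−0.681²)) = 0.0538, i.e. 5.38%.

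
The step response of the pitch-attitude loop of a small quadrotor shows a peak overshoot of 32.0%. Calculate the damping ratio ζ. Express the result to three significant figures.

From %OS = 100·exp(−πζ/√(1−ζ²)), invert to get ζ = −ln(OS)/√(π² + ln²(OS)) with OS = 0.320.
−ln 0.320 = 1.139, so ζ = 1.139/√(π² + 1.298) = 0.341.

ζ ≈ 0.341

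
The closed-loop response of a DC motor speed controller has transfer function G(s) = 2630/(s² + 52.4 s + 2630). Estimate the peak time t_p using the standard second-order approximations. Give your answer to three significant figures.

t_p ≈ 0.0713 s

Comparing the denominator to s² + 2ζω_n s + ω_n²: ω_n = √2630 = 51.3 rad/s, and 2ζω_n = 52.4 so ζ = 52.4/(2·51.3) = 0.511.
The damped frequency ω_d = ω_n√(1−ζ²) = 44.1 rad/s. Then t_p = π/ω_d = 0.0713 s.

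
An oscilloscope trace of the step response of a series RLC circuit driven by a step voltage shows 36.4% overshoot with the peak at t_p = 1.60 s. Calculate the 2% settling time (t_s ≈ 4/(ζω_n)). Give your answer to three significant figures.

The overshoot fixes ζ = −ln(OS)/√(π²+ln²(OS)) = 0.306.
From t_p = π/ω_d, ω_d = π/1.60 = 1.96 rad/s, so ω_n = ω_d/√(1−ζ²) = 2.06 rad/s.
t_s ≈ 4/(ζω_n) = 4/(0.306·2.06) = 6.33 s.

t_s ≈ 6.33 s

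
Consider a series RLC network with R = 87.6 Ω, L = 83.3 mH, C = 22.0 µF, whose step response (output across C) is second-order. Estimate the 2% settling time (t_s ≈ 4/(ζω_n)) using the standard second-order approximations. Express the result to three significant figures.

t_s ≈ 0.00761 s

For a series RLC circuit (capacitor voltage as output), ω_n = 1/√(LC) = 1/√(83.3 mH · 22.0 µF) = 739 rad/s.
ζ = (R/2)·√(C/L) = (87.6/2)·√(22.0 µF/83.3 mH) = 0.712.
t_s ≈ 4/(ζω_n) = 0.00761 s.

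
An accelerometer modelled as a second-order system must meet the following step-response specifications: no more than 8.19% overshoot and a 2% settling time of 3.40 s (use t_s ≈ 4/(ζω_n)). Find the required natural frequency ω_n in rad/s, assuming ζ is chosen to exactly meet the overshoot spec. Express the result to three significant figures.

From %OS = 100·exp(−πζ/√(1−ζ²)), invert to get ζ = −ln(OS)/√(π² + ln²(OS)) with OS = 0.0819.
−ln 0.0819 = 2.502, so ζ = 2.502/√(π² + 6.261) = 0.623.
From t_s ≈ 4/(ζω_n): ω_n = 4/(ζ·t_s) = 4/(0.623·3.40) = 1.89 rad/s.

ω_n ≈ 1.89 rad/s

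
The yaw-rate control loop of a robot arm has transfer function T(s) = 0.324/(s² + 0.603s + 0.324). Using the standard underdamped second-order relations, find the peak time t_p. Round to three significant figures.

Matching coefficients with s² + 2ζω_n s + ω_n² gives ω_n² = 0.324 ⇒ ω_n = 0.569 rad/s, and ζ = 0.603/(2ω_n) = 0.530.
ω_d = ω_n√(1−ζ²) = 0.483 rad/s. Then t_p = π/ω_d = 6.51 s.

t_p ≈ 6.51 s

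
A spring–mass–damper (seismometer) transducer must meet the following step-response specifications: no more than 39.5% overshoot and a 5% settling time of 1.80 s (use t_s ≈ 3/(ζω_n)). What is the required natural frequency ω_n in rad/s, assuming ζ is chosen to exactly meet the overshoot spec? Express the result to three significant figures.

ω_n ≈ 5.88 rad/s

Inverting the overshoot relation: ζ = |ln 0.395|/√(π² + ln²0.395) = 0.284.
From t_s ≈ 3/(ζω_n): ω_n = 3/(ζ·t_s) = 3/(0.284·1.80) = 5.88 rad/s.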